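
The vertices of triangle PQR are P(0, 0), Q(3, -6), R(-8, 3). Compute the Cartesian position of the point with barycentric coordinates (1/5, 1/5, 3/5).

(-21/5, 3/5)

S = (1/5)·P + (1/5)·Q + (3/5)·R.
x-coordinate: (1/5)·0 + (1/5)·3 + (3/5)·(-8) = -21/5.
y-coordinate: (1/5)·0 + (1/5)·(-6) + (3/5)·3 = 3/5.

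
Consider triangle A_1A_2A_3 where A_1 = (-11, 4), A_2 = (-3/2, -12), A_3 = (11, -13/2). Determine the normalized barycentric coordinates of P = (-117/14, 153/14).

(9/7, -5/7, 3/7)

Signed area of the reference triangle: [A_1A_2A_3] = ½·((-11)·(-12−(-13/2)) + (-3/2)·(-13/2−4) + 11·(4−(-12))) = ½·(121/2 + 63/4 + 176) = 1009/8.
[PA_2A_3] = ½·((-117/14)·(-12−(-13/2)) + (-3/2)·(-13/2−(153/14)) + 11·(153/14−(-12))) = ½·(1287/28 + 183/7 + 3531/14) = 9081/56, so the A_1-coordinate is (9081/56)/(1009/8) = 9/7.
[A_1PA_3] = ½·((-11)·(153/14−(-13/2)) + (-117/14)·(-13/2−4) + 11·(4−(153/14))) = ½·(-1342/7 + 351/4 − 1067/14) = -5045/56, so the A_2-coordinate is -5/7.
[A_1A_2P] = ½·((-11)·(-12−(153/14)) + (-3/2)·(153/14−4) + (-117/14)·(4−(-12))) = ½·(3531/14 − 291/28 − 936/7) = 3027/56, so the A_3-coordinate is 3/7.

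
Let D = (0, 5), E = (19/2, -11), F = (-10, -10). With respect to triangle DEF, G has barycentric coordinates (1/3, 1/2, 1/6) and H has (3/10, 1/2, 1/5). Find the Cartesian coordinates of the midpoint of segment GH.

Barycentric coordinates of the midpoint are the average: (19/60, 1/2, 11/60).
Converting: (19/60)·D + (1/2)·E + (11/60)·F = (35/12, -23/4).

(35/12, -23/4)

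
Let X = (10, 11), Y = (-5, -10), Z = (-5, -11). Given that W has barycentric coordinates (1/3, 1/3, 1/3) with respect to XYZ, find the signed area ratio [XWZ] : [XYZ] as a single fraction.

1/3

The signed ratio [XWZ]/[XYZ] equals the barycentric coordinate of W at vertex Y, which is 1/3.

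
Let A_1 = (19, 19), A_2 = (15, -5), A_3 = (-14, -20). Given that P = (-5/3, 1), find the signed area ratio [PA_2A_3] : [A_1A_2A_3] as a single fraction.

[A_1A_2A_3] = ½·(19·(-5−(-20)) + 15·(-20−19) + (-14)·(19−(-5))) = ½·(285 − 585 − 336) = -318.
[PA_2A_3] = ½·((-5/3)·(-5−(-20)) + 15·(-20−1) + (-14)·(1−(-5))) = ½·(-25 − 315 − 84) = -212, so the ratio is (-212)/(-318) = 2/3.

2/3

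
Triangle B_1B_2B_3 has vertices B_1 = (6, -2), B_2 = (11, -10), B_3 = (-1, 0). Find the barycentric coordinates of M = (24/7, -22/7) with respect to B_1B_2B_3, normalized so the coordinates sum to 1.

(1/7, 2/7, 4/7)

Signed area of the reference triangle: [B_1B_2B_3] = ½·(6·(-10−0) + 11·(0−(-2)) + (-1)·(-2−(-10))) = ½·(-60 + 22 − 8) = -23.
[MB_2B_3] = ½·((24/7)·(-10−0) + 11·(0−(-22/7)) + (-1)·(-22/7−(-10))) = ½·(-240/7 + 242/7 − 48/7) = -23/7, so the B_1-coordinate is (-23/7)/(-23) = 1/7.
[B_1MB_3] = ½·(6·(-22/7−0) + (24/7)·(0−(-2)) + (-1)·(-2−(-22/7))) = ½·(-132/7 + 48/7 − 8/7) = -46/7, so the B_2-coordinate is 2/7.
[B_1B_2M] = ½·(6·(-10−(-22/7)) + 11·(-22/7−(-2)) + (24/7)·(-2−(-10))) = ½·(-288/7 − 88/7 + 192/7) = -92/7, so the B_3-coordinate is 4/7.
Check: 1/7 + 2/7 + 4/7 = 1.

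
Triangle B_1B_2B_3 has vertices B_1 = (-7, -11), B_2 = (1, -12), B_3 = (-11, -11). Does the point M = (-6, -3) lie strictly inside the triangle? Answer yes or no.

no

Barycentric coordinates of M: (101/4, -8, -65/4).
The three coordinates are positive, negative, negative; a point is interior exactly when all three are positive.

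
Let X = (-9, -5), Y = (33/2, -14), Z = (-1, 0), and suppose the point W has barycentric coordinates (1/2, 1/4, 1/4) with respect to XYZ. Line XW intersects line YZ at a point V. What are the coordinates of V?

(31/4, -7)

Line XW meets YZ where the X-coordinate vanishes; zeroing W's X-weight and renormalizing leaves Y, Z-weights 1/4 : 1/4 → (1/2, 1/2).
So V = (1/2)·Y + (1/2)·Z = (31/4, -7).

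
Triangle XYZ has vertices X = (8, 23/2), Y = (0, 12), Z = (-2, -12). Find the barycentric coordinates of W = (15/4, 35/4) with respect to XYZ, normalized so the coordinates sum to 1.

(1/2, 3/8, 1/8)

Signed area of the reference triangle: [XYZ] = ½·(8·(12−(-12)) + 0·(-12−(23/2)) + (-2)·(23/2−12)) = ½·(192 + 0 + 1) = 193/2.
[WYZ] = ½·((15/4)·(12−(-12)) + 0·(-12−(35/4)) + (-2)·(35/4−12)) = ½·(90 + 0 + 13/2) = 193/4, so the X-coordinate is (193/4)/(193/2) = 1/2.
[XWZ] = ½·(8·(35/4−(-12)) + (15/4)·(-12−(23/2)) + (-2)·(23/2−(35/4))) = ½·(166 − 705/8 − 11/2) = 579/16, so the Y-coordinate is 3/8.
[XYW] = ½·(8·(12−(35/4)) + 0·(35/4−(23/2)) + (15/4)·(23/2−12)) = ½·(26 + 0 − 15/8) = 193/16, so the Z-coordinate is 1/8.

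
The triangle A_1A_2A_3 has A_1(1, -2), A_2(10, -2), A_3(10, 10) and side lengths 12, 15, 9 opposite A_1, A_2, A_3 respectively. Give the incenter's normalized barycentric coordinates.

The incenter has barycentric coordinates proportional to the opposite side lengths: (12 : 15 : 9).
Normalizing by 12+15+9 = 36 gives (1/3, 5/12, 1/4).

(1/3, 5/12, 1/4)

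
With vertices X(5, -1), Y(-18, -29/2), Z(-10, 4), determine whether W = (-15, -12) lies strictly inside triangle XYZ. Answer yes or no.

Barycentric coordinates of W: (71/635, 106/127, 34/635).
The three coordinates are positive, positive, positive; a point is interior exactly when all three are positive.

yes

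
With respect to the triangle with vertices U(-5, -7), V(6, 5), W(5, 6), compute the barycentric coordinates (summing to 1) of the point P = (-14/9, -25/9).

Signed area of the reference triangle: [UVW] = ½·((-5)·(5−6) + 6·(6−(-7)) + 5·(-7−5)) = ½·(5 + 78 − 60) = 23/2.
[PVW] = ½·((-14/9)·(5−6) + 6·(6−(-25/9)) + 5·(-25/9−5)) = ½·(14/9 + 158/3 − 350/9) = 23/3, so the U-coordinate is (23/3)/(23/2) = 2/3.
[UPW] = ½·((-5)·(-25/9−6) + (-14/9)·(6−(-7)) + 5·(-7−(-25/9))) = ½·(395/9 − 182/9 − 190/9) = 23/18, so the V-coordinate is 1/9.
[UVP] = ½·((-5)·(5−(-25/9)) + 6·(-25/9−(-7)) + (-14/9)·(-7−5)) = ½·(-350/9 + 76/3 + 56/3) = 23/9, so the W-coordinate is 2/9.
Check: 2/3 + 1/9 + 2/9 = 1.

(2/3, 1/9, 2/9)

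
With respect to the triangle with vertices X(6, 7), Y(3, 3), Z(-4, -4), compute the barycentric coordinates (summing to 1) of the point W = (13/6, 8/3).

Signed area of the reference triangle: [XYZ] = ½·(6·(3−(-4)) + 3·(-4−7) + (-4)·(7−3)) = ½·(42 − 33 − 16) = -7/2.
[WYZ] = ½·((13/6)·(3−(-4)) + 3·(-4−(8/3)) + (-4)·(8/3−3)) = ½·(91/6 − 20 + 4/3) = -7/4, so the X-coordinate is (-7/4)/(-7/2) = 1/2.
[XWZ] = ½·(6·(8/3−(-4)) + (13/6)·(-4−7) + (-4)·(7−(8/3))) = ½·(40 − 143/6 − 52/3) = -7/12, so the Y-coordinate is 1/6.
[XYW] = ½·(6·(3−(8/3)) + 3·(8/3−7) + (13/6)·(7−3)) = ½·(2 − 13 + 26/3) = -7/6, so the Z-coordinate is 1/3.

(1/2, 1/6, 1/3)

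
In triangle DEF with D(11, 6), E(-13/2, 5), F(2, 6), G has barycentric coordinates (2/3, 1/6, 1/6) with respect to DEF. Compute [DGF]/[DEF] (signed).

The signed ratio [DGF]/[DEF] equals the barycentric coordinate of G at vertex E, which is 1/6.

1/6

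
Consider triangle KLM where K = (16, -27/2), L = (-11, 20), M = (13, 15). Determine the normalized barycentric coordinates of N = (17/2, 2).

Signed area of the reference triangle: [KLM] = ½·(16·(20−15) + (-11)·(15−(-27/2)) + 13·(-27/2−20)) = ½·(80 − 627/2 − 871/2) = -669/2.
[NLM] = ½·((17/2)·(20−15) + (-11)·(15−2) + 13·(2−20)) = ½·(85/2 − 143 − 234) = -669/4, so the K-coordinate is (-669/4)/(-669/2) = 1/2.
[KNM] = ½·(16·(2−15) + (17/2)·(15−(-27/2)) + 13·(-27/2−2)) = ½·(-208 + 969/4 − 403/2) = -669/8, so the L-coordinate is 1/4.
[KLN] = ½·(16·(20−2) + (-11)·(2−(-27/2)) + (17/2)·(-27/2−20)) = ½·(288 − 341/2 − 1139/4) = -669/8, so the M-coordinate is 1/4.
Check: 1/2 + 1/4 + 1/4 = 1.

(1/2, 1/4, 1/4)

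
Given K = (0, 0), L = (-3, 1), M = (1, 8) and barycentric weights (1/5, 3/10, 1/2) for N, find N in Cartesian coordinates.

(-2/5, 43/10)

N = (1/5)·K + (3/10)·L + (1/2)·M.
x-coordinate: (1/5)·0 + (3/10)·(-3) + (1/2)·1 = -2/5.
y-coordinate: (1/5)·0 + (3/10)·1 + (1/2)·8 = 43/10.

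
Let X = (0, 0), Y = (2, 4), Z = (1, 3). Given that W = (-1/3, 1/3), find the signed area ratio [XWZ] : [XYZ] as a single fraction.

[XYZ] = ½·(0·(4−3) + 2·(3−0) + 1·(0−4)) = ½·(0 + 6 − 4) = 1.
[XWZ] = ½·(0·(1/3−3) + (-1/3)·(3−0) + 1·(0−(1/3))) = ½·(0 − 1 − 1/3) = -2/3, so the ratio is (-2/3)/1 = -2/3.

-2/3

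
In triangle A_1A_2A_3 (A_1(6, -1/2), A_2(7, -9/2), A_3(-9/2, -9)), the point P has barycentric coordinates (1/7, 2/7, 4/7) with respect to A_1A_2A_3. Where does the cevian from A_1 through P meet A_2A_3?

(-2/3, -15/2)

Line A_1P meets A_2A_3 where the A_1-coordinate vanishes; zeroing P's A_1-weight and renormalizing leaves A_2, A_3-weights 2/7 : 4/7 → (1/3, 2/3).
So Q = (1/3)·A_2 + (2/3)·A_3 = (-2/3, -15/2).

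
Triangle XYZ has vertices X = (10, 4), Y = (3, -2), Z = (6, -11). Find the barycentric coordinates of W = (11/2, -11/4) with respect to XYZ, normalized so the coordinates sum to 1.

(1/4, 1/2, 1/4)

Signed area of the reference triangle: [XYZ] = ½·(10·(-2−(-11)) + 3·(-11−4) + 6·(4−(-2))) = ½·(90 − 45 + 36) = 81/2.
[WYZ] = ½·((11/2)·(-2−(-11)) + 3·(-11−(-11/4)) + 6·(-11/4−(-2))) = ½·(99/2 − 99/4 − 9/2) = 81/8, so the X-coordinate is (81/8)/(81/2) = 1/4.
[XWZ] = ½·(10·(-11/4−(-11)) + (11/2)·(-11−4) + 6·(4−(-11/4))) = ½·(165/2 − 165/2 + 81/2) = 81/4, so the Y-coordinate is 1/2.
[XYW] = ½·(10·(-2−(-11/4)) + 3·(-11/4−4) + (11/2)·(4−(-2))) = ½·(15/2 − 81/4 + 33) = 81/8, so the Z-coordinate is 1/4.
Check: 1/4 + 1/2 + 1/4 = 1.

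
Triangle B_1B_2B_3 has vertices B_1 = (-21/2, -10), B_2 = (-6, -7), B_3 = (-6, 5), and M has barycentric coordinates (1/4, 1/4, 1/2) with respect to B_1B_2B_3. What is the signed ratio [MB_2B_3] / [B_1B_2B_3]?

The signed ratio [MB_2B_3]/[B_1B_2B_3] equals the barycentric coordinate of M at vertex B_1, which is 1/4.

1/4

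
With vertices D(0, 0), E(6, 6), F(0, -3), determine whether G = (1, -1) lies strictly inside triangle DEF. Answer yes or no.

Barycentric coordinates of G: (1/6, 1/6, 2/3).
The three coordinates are positive, positive, positive; a point is interior exactly when all three are positive.

yes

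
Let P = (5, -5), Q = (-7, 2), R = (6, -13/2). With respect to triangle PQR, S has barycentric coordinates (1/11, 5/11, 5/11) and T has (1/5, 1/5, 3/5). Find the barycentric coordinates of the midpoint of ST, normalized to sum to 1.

(8/55, 18/55, 29/55)

Since both coordinate triples sum to 1, the midpoint's barycentrics are the componentwise average.
(1/11+1/5)/2 = 8/55; similarly 18/55 and 29/55.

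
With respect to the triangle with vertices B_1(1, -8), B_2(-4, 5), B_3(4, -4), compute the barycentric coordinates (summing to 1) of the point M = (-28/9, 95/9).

(-8/9, 11/9, 2/3)

Signed area of the reference triangle: [B_1B_2B_3] = ½·(1·(5−(-4)) + (-4)·(-4−(-8)) + 4·(-8−5)) = ½·(9 − 16 − 52) = -59/2.
[MB_2B_3] = ½·((-28/9)·(5−(-4)) + (-4)·(-4−(95/9)) + 4·(95/9−5)) = ½·(-28 + 524/9 + 200/9) = 236/9, so the B_1-coordinate is (236/9)/(-59/2) = -8/9.
[B_1MB_3] = ½·(1·(95/9−(-4)) + (-28/9)·(-4−(-8)) + 4·(-8−(95/9))) = ½·(131/9 − 112/9 − 668/9) = -649/18, so the B_2-coordinate is 11/9.
[B_1B_2M] = ½·(1·(5−(95/9)) + (-4)·(95/9−(-8)) + (-28/9)·(-8−5)) = ½·(-50/9 − 668/9 + 364/9) = -59/3, so the B_3-coordinate is 2/3.
Check: -8/9 + 11/9 + 2/3 = 1.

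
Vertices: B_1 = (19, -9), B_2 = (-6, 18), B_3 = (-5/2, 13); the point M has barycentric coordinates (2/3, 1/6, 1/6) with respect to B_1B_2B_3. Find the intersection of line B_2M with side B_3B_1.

Line B_2M meets B_3B_1 where the B_2-coordinate vanishes; zeroing M's B_2-weight and renormalizing leaves B_3, B_1-weights 1/6 : 2/3 → (1/5, 4/5).
So N = (1/5)·B_3 + (4/5)·B_1 = (147/10, -23/5).

(147/10, -23/5)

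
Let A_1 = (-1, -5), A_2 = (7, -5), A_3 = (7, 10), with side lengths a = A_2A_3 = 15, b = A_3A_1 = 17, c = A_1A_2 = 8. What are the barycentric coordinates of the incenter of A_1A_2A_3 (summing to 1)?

The incenter has barycentric coordinates proportional to the opposite side lengths: (15 : 17 : 8).
Normalizing by 15+17+8 = 40 gives (3/8, 17/40, 1/5).

(3/8, 17/40, 1/5)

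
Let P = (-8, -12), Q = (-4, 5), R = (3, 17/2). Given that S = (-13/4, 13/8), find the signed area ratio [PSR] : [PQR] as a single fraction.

[PQR] = ½·((-8)·(5−(17/2)) + (-4)·(17/2−(-12)) + 3·(-12−5)) = ½·(28 − 82 − 51) = -105/2.
[PSR] = ½·((-8)·(13/8−(17/2)) + (-13/4)·(17/2−(-12)) + 3·(-12−(13/8))) = ½·(55 − 533/8 − 327/8) = -105/4, so the ratio is (-105/4)/(-105/2) = 1/2.

1/2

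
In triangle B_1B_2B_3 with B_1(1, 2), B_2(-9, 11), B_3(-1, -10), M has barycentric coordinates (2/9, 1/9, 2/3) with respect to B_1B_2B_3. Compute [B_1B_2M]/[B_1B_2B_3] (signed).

2/3

The signed ratio [B_1B_2M]/[B_1B_2B_3] equals the barycentric coordinate of M at vertex B_3, which is 2/3.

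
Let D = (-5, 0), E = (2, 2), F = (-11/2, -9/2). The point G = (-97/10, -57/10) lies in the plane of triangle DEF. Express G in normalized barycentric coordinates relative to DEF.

Signed area of the reference triangle: [DEF] = ½·((-5)·(2−(-9/2)) + 2·(-9/2−0) + (-11/2)·(0−2)) = ½·(-65/2 − 9 + 11) = -61/4.
[GEF] = ½·((-97/10)·(2−(-9/2)) + 2·(-9/2−(-57/10)) + (-11/2)·(-57/10−2)) = ½·(-1261/20 + 12/5 + 847/20) = -183/20, so the D-coordinate is (-183/20)/(-61/4) = 3/5.
[DGF] = ½·((-5)·(-57/10−(-9/2)) + (-97/10)·(-9/2−0) + (-11/2)·(0−(-57/10))) = ½·(6 + 873/20 − 627/20) = 183/20, so the E-coordinate is -3/5.
[DEG] = ½·((-5)·(2−(-57/10)) + 2·(-57/10−0) + (-97/10)·(0−2)) = ½·(-77/2 − 57/5 + 97/5) = -61/4, so the F-coordinate is 1.
Check: 3/5 − 3/5 + 1 = 1.

(3/5, -3/5, 1)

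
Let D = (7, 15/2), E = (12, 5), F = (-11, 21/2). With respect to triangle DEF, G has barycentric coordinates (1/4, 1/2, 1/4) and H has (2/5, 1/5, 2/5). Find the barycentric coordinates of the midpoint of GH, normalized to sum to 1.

(13/40, 7/20, 13/40)

Since both coordinate triples sum to 1, the midpoint's barycentrics are the componentwise average.
(1/4+2/5)/2 = 13/40; similarly 7/20 and 13/40.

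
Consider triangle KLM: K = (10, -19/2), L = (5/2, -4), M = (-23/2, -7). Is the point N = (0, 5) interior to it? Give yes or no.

no

Barycentric coordinates of N: (-267/199, 1147/398, -215/398).
The three coordinates are negative, positive, negative; a point is interior exactly when all three are positive.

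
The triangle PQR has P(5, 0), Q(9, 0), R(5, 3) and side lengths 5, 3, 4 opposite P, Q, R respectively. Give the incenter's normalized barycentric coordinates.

The incenter has barycentric coordinates proportional to the opposite side lengths: (5 : 3 : 4).
Normalizing by 5+3+4 = 12 gives (5/12, 1/4, 1/3).

(5/12, 1/4, 1/3)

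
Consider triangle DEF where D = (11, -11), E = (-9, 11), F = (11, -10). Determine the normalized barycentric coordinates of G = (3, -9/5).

Signed area of the reference triangle: [DEF] = ½·(11·(11−(-10)) + (-9)·(-10−(-11)) + 11·(-11−11)) = ½·(231 − 9 − 242) = -10.
[GEF] = ½·(3·(11−(-10)) + (-9)·(-10−(-9/5)) + 11·(-9/5−11)) = ½·(63 + 369/5 − 704/5) = -2, so the D-coordinate is (-2)/(-10) = 1/5.
[DGF] = ½·(11·(-9/5−(-10)) + 3·(-10−(-11)) + 11·(-11−(-9/5))) = ½·(451/5 + 3 − 506/5) = -4, so the E-coordinate is 2/5.
[DEG] = ½·(11·(11−(-9/5)) + (-9)·(-9/5−(-11)) + 3·(-11−11)) = ½·(704/5 − 414/5 − 66) = -4, so the F-coordinate is 2/5.
Check: 1/5 + 2/5 + 2/5 = 1.

(1/5, 2/5, 2/5)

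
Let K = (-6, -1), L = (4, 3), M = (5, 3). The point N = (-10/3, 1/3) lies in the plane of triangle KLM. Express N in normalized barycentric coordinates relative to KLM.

Signed area of the reference triangle: [KLM] = ½·((-6)·(3−3) + 4·(3−(-1)) + 5·(-1−3)) = ½·(0 + 16 − 20) = -2.
[NLM] = ½·((-10/3)·(3−3) + 4·(3−(1/3)) + 5·(1/3−3)) = ½·(0 + 32/3 − 40/3) = -4/3, so the K-coordinate is (-4/3)/(-2) = 2/3.
[KNM] = ½·((-6)·(1/3−3) + (-10/3)·(3−(-1)) + 5·(-1−(1/3))) = ½·(16 − 40/3 − 20/3) = -2, so the L-coordinate is 1.
[KLN] = ½·((-6)·(3−(1/3)) + 4·(1/3−(-1)) + (-10/3)·(-1−3)) = ½·(-16 + 16/3 + 40/3) = 4/3, so the M-coordinate is -2/3.
Check: 2/3 + 1 − 2/3 = 1.

(2/3, 1, -2/3)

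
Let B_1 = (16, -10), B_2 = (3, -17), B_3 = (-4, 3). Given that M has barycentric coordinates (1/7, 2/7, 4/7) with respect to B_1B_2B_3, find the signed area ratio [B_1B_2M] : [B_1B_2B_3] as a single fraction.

The signed ratio [B_1B_2M]/[B_1B_2B_3] equals the barycentric coordinate of M at vertex B_3, which is 4/7.

4/7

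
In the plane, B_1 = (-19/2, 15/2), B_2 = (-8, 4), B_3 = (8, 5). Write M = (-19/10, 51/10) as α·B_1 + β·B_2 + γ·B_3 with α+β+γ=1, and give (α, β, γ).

Signed area of the reference triangle: [B_1B_2B_3] = ½·((-19/2)·(4−5) + (-8)·(5−(15/2)) + 8·(15/2−4)) = ½·(19/2 + 20 + 28) = 115/4.
[MB_2B_3] = ½·((-19/10)·(4−5) + (-8)·(5−(51/10)) + 8·(51/10−4)) = ½·(19/10 + 4/5 + 44/5) = 23/4, so the B_1-coordinate is (23/4)/(115/4) = 1/5.
[B_1MB_3] = ½·((-19/2)·(51/10−5) + (-19/10)·(5−(15/2)) + 8·(15/2−(51/10))) = ½·(-19/20 + 19/4 + 96/5) = 23/2, so the B_2-coordinate is 2/5.
[B_1B_2M] = ½·((-19/2)·(4−(51/10)) + (-8)·(51/10−(15/2)) + (-19/10)·(15/2−4)) = ½·(209/20 + 96/5 − 133/20) = 23/2, so the B_3-coordinate is 2/5.

(1/5, 2/5, 2/5)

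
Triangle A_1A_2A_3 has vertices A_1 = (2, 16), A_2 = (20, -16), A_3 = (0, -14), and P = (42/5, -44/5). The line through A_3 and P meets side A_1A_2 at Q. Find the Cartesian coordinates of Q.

(14, -16/3)

Barycentric coordinates of P with respect to A_1A_2A_3: (1/5, 2/5, 2/5).
On side A_1A_2 the A_3-coordinate is zero; dropping P's A_3-weight 2/5 and renormalizing the remaining 1/5 : 2/5 gives weights 1/3, 2/3 on A_1, A_2.
Q = (1/3)·(2, 16) + (2/3)·(20, -16) = (14, -16/3).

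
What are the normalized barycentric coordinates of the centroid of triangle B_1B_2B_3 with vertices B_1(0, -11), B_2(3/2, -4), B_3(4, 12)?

The centroid is the average of the vertices, so each weight is 1/3.

(1/3, 1/3, 1/3)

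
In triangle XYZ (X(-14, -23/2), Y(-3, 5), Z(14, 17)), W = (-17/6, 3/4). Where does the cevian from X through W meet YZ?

(25/3, 13)

Barycentric coordinates of W with respect to XYZ: (1/2, 1/6, 1/3).
On side YZ the X-coordinate is zero; dropping W's X-weight 1/2 and renormalizing the remaining 1/6 : 1/3 gives weights 1/3, 2/3 on Y, Z.
V = (1/3)·(-3, 5) + (2/3)·(14, 17) = (25/3, 13).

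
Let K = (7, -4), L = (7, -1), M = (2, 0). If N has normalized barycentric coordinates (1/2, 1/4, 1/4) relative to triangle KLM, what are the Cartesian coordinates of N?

N = (1/2)·K + (1/4)·L + (1/4)·M.
x-coordinate: (1/2)·7 + (1/4)·7 + (1/4)·2 = 23/4.
y-coordinate: (1/2)·(-4) + (1/4)·(-1) + (1/4)·0 = -9/4.

(23/4, -9/4)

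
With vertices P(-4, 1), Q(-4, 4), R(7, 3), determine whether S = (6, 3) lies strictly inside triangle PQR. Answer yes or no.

yes

Barycentric coordinates of S: (1/33, 2/33, 10/11).
The three coordinates are positive, positive, positive; a point is interior exactly when all three are positive.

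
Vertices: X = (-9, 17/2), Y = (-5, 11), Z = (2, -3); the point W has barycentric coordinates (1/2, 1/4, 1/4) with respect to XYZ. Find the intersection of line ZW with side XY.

(-23/3, 28/3)

Line ZW meets XY where the Z-coordinate vanishes; zeroing W's Z-weight and renormalizing leaves X, Y-weights 1/2 : 1/4 → (2/3, 1/3).
So V = (2/3)·X + (1/3)·Y = (-23/3, 28/3).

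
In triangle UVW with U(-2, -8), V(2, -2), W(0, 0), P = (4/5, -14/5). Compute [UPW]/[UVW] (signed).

3/5

[UVW] = ½·((-2)·(-2−0) + 2·(0−(-8)) + 0·(-8−(-2))) = ½·(4 + 16 + 0) = 10.
[UPW] = ½·((-2)·(-14/5−0) + (4/5)·(0−(-8)) + 0·(-8−(-14/5))) = ½·(28/5 + 32/5 + 0) = 6, so the ratio is 6/10 = 3/5.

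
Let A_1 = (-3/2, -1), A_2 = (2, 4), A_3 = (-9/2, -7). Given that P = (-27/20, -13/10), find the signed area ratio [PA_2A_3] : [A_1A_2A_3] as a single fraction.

[A_1A_2A_3] = ½·((-3/2)·(4−(-7)) + 2·(-7−(-1)) + (-9/2)·(-1−4)) = ½·(-33/2 − 12 + 45/2) = -3.
[PA_2A_3] = ½·((-27/20)·(4−(-7)) + 2·(-7−(-13/10)) + (-9/2)·(-13/10−4)) = ½·(-297/20 − 57/5 + 477/20) = -6/5, so the ratio is (-6/5)/(-3) = 2/5.

2/5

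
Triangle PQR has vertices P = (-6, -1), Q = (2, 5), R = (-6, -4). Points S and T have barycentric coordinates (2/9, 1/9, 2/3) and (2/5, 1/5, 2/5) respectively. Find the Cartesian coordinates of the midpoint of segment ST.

(-214/45, -5/3)

Barycentric coordinates of the midpoint are the average: (14/45, 7/45, 8/15).
Converting: (14/45)·P + (7/45)·Q + (8/15)·R = (-214/45, -5/3).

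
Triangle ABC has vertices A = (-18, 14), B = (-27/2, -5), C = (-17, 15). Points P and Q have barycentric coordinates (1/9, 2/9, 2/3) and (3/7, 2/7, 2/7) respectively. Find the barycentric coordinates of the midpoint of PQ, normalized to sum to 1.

Since both coordinate triples sum to 1, the midpoint's barycentrics are the componentwise average.
(1/9+3/7)/2 = 17/63; similarly 16/63 and 10/21.

(17/63, 16/63, 10/21)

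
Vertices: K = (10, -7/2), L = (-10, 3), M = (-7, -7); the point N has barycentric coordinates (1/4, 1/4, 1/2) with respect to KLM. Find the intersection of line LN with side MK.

(-4/3, -35/6)

Line LN meets MK where the L-coordinate vanishes; zeroing N's L-weight and renormalizing leaves M, K-weights 1/2 : 1/4 → (2/3, 1/3).
So J = (2/3)·M + (1/3)·K = (-4/3, -35/6).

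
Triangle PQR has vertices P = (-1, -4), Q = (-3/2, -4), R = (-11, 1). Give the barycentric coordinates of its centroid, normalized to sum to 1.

The centroid is the average of the vertices, so each weight is 1/3.

(1/3, 1/3, 1/3)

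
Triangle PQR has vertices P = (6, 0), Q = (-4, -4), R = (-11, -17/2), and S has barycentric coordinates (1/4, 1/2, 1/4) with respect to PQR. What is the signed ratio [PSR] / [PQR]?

1/2

The signed ratio [PSR]/[PQR] equals the barycentric coordinate of S at vertex Q, which is 1/2.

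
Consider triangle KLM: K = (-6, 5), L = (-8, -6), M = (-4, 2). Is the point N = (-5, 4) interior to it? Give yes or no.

no

Barycentric coordinates of N: (4/7, -1/28, 13/28).
The three coordinates are positive, negative, positive; a point is interior exactly when all three are positive.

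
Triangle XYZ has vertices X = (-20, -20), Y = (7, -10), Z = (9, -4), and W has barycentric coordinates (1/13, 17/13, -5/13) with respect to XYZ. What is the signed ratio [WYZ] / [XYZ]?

1/13

The signed ratio [WYZ]/[XYZ] equals the barycentric coordinate of W at vertex X, which is 1/13.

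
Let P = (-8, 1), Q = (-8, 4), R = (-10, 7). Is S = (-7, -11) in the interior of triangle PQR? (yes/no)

Barycentric coordinates of S: (9/2, -3, -1/2).
The three coordinates are positive, negative, negative; a point is interior exactly when all three are positive.

no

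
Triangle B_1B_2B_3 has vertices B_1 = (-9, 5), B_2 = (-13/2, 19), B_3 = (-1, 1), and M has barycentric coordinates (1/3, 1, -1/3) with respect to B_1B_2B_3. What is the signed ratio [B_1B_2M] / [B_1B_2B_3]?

-1/3

The signed ratio [B_1B_2M]/[B_1B_2B_3] equals the barycentric coordinate of M at vertex B_3, which is -1/3.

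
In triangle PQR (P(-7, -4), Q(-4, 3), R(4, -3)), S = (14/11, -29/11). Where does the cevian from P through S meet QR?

Barycentric coordinates of S with respect to PQR: (2/11, 1/11, 8/11).
On side QR the P-coordinate is zero; dropping S's P-weight 2/11 and renormalizing the remaining 1/11 : 8/11 gives weights 1/9, 8/9 on Q, R.
T = (1/9)·(-4, 3) + (8/9)·(4, -3) = (28/9, -7/3).

(28/9, -7/3)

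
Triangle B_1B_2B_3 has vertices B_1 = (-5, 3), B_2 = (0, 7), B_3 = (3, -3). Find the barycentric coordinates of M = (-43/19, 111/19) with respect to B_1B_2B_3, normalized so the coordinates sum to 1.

Signed area of the reference triangle: [B_1B_2B_3] = ½·((-5)·(7−(-3)) + 0·(-3−3) + 3·(3−7)) = ½·(-50 + 0 − 12) = -31.
[MB_2B_3] = ½·((-43/19)·(7−(-3)) + 0·(-3−(111/19)) + 3·(111/19−7)) = ½·(-430/19 + 0 − 66/19) = -248/19, so the B_1-coordinate is (-248/19)/(-31) = 8/19.
[B_1MB_3] = ½·((-5)·(111/19−(-3)) + (-43/19)·(-3−3) + 3·(3−(111/19))) = ½·(-840/19 + 258/19 − 162/19) = -372/19, so the B_2-coordinate is 12/19.
[B_1B_2M] = ½·((-5)·(7−(111/19)) + 0·(111/19−3) + (-43/19)·(3−7)) = ½·(-110/19 + 0 + 172/19) = 31/19, so the B_3-coordinate is -1/19.

(8/19, 12/19, -1/19)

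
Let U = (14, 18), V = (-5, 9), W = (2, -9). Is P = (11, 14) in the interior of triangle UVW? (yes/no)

yes

Barycentric coordinates of P: (323/405, 11/135, 49/405).
The three coordinates are positive, positive, positive; a point is interior exactly when all three are positive.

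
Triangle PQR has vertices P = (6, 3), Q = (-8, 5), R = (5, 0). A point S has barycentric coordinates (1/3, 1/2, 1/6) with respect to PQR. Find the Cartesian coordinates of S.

(-7/6, 7/2)

S = (1/3)·P + (1/2)·Q + (1/6)·R.
x-coordinate: (1/3)·6 + (1/2)·(-8) + (1/6)·5 = -7/6.
y-coordinate: (1/3)·3 + (1/2)·5 + (1/6)·0 = 7/2.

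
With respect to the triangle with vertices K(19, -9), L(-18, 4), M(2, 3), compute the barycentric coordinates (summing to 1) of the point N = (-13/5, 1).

Signed area of the reference triangle: [KLM] = ½·(19·(4−3) + (-18)·(3−(-9)) + 2·(-9−4)) = ½·(19 − 216 − 26) = -223/2.
[NLM] = ½·((-13/5)·(4−3) + (-18)·(3−1) + 2·(1−4)) = ½·(-13/5 − 36 − 6) = -223/10, so the K-coordinate is (-223/10)/(-223/2) = 1/5.
[KNM] = ½·(19·(1−3) + (-13/5)·(3−(-9)) + 2·(-9−1)) = ½·(-38 − 156/5 − 20) = -223/5, so the L-coordinate is 2/5.
[KLN] = ½·(19·(4−1) + (-18)·(1−(-9)) + (-13/5)·(-9−4)) = ½·(57 − 180 + 169/5) = -223/5, so the M-coordinate is 2/5.

(1/5, 2/5, 2/5)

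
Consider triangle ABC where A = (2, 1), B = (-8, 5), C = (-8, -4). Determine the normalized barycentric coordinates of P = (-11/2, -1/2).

(1/4, 1/4, 1/2)

Signed area of the reference triangle: [ABC] = ½·(2·(5−(-4)) + (-8)·(-4−1) + (-8)·(1−5)) = ½·(18 + 40 + 32) = 45.
[PBC] = ½·((-11/2)·(5−(-4)) + (-8)·(-4−(-1/2)) + (-8)·(-1/2−5)) = ½·(-99/2 + 28 + 44) = 45/4, so the A-coordinate is (45/4)/45 = 1/4.
[APC] = ½·(2·(-1/2−(-4)) + (-11/2)·(-4−1) + (-8)·(1−(-1/2))) = ½·(7 + 55/2 − 12) = 45/4, so the B-coordinate is 1/4.
[ABP] = ½·(2·(5−(-1/2)) + (-8)·(-1/2−1) + (-11/2)·(1−5)) = ½·(11 + 12 + 22) = 45/2, so the C-coordinate is 1/2.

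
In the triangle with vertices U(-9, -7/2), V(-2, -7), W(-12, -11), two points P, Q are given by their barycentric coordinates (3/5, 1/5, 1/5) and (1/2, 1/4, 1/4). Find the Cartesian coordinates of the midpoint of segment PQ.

(-81/10, -239/40)

Barycentric coordinates of the midpoint are the average: (11/20, 9/40, 9/40).
Converting: (11/20)·U + (9/40)·V + (9/40)·W = (-81/10, -239/40).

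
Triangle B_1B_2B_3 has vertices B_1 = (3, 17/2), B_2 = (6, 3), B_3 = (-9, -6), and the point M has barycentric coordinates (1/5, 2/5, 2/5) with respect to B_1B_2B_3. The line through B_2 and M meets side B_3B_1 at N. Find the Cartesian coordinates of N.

(-5, -7/6)

Line B_2M meets B_3B_1 where the B_2-coordinate vanishes; zeroing M's B_2-weight and renormalizing leaves B_3, B_1-weights 2/5 : 1/5 → (2/3, 1/3).
So N = (2/3)·B_3 + (1/3)·B_1 = (-5, -7/6).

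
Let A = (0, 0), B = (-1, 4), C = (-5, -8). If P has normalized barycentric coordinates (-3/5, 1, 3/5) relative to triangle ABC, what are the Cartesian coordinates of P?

P = (-3/5)·A + 1·B + (3/5)·C.
x-coordinate: (-3/5)·0 + 1·(-1) + (3/5)·(-5) = -4.
y-coordinate: (-3/5)·0 + 1·4 + (3/5)·(-8) = -4/5.

(-4, -4/5)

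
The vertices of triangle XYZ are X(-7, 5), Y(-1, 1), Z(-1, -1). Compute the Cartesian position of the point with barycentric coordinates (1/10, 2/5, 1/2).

W = (1/10)·X + (2/5)·Y + (1/2)·Z.
x-coordinate: (1/10)·(-7) + (2/5)·(-1) + (1/2)·(-1) = -8/5.
y-coordinate: (1/10)·5 + (2/5)·1 + (1/2)·(-1) = 2/5.

(-8/5, 2/5)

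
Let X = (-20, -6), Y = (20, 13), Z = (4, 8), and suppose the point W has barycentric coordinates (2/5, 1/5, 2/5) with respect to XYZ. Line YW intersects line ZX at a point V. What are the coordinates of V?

(-8, 1)

Line YW meets ZX where the Y-coordinate vanishes; zeroing W's Y-weight and renormalizing leaves Z, X-weights 2/5 : 2/5 → (1/2, 1/2).
So V = (1/2)·Z + (1/2)·X = (-8, 1).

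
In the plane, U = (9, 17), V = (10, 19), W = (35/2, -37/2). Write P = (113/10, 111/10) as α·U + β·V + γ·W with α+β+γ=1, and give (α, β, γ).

Signed area of the reference triangle: [UVW] = ½·(9·(19−(-37/2)) + 10·(-37/2−17) + (35/2)·(17−19)) = ½·(675/2 − 355 − 35) = -105/4.
[PVW] = ½·((113/10)·(19−(-37/2)) + 10·(-37/2−(111/10)) + (35/2)·(111/10−19)) = ½·(1695/4 − 296 − 553/4) = -21/4, so the U-coordinate is (-21/4)/(-105/4) = 1/5.
[UPW] = ½·(9·(111/10−(-37/2)) + (113/10)·(-37/2−17) + (35/2)·(17−(111/10))) = ½·(1332/5 − 8023/20 + 413/4) = -63/4, so the V-coordinate is 3/5.
[UVP] = ½·(9·(19−(111/10)) + 10·(111/10−17) + (113/10)·(17−19)) = ½·(711/10 − 59 − 113/5) = -21/4, so the W-coordinate is 1/5.

(1/5, 3/5, 1/5)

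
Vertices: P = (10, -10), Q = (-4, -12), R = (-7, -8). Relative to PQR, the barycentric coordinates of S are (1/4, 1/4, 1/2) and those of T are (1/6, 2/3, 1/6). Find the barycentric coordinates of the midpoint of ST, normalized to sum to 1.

(5/24, 11/24, 1/3)

Since both coordinate triples sum to 1, the midpoint's barycentrics are the componentwise average.
(1/4+1/6)/2 = 5/24; similarly 11/24 and 1/3.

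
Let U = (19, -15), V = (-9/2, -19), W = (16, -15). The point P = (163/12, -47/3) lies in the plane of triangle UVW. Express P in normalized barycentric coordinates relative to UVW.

Signed area of the reference triangle: [UVW] = ½·(19·(-19−(-15)) + (-9/2)·(-15−(-15)) + 16·(-15−(-19))) = ½·(-76 + 0 + 64) = -6.
[PVW] = ½·((163/12)·(-19−(-15)) + (-9/2)·(-15−(-47/3)) + 16·(-47/3−(-19))) = ½·(-163/3 − 3 + 160/3) = -2, so the U-coordinate is (-2)/(-6) = 1/3.
[UPW] = ½·(19·(-47/3−(-15)) + (163/12)·(-15−(-15)) + 16·(-15−(-47/3))) = ½·(-38/3 + 0 + 32/3) = -1, so the V-coordinate is 1/6.
[UVP] = ½·(19·(-19−(-47/3)) + (-9/2)·(-47/3−(-15)) + (163/12)·(-15−(-19))) = ½·(-190/3 + 3 + 163/3) = -3, so the W-coordinate is 1/2.
Check: 1/3 + 1/6 + 1/2 = 1.

(1/3, 1/6, 1/2)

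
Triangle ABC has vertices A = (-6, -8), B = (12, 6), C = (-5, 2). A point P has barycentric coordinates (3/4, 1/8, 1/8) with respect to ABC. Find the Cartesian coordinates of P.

(-29/8, -5)

P = (3/4)·A + (1/8)·B + (1/8)·C.
x-coordinate: (3/4)·(-6) + (1/8)·12 + (1/8)·(-5) = -29/8.
y-coordinate: (3/4)·(-8) + (1/8)·6 + (1/8)·2 = -5.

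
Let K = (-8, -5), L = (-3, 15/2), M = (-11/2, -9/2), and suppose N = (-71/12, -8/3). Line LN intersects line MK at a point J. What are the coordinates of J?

Barycentric coordinates of N with respect to KLM: (1/3, 1/6, 1/2).
On side MK the L-coordinate is zero; dropping N's L-weight 1/6 and renormalizing the remaining 1/2 : 1/3 gives weights 3/5, 2/5 on M, K.
J = (3/5)·(-11/2, -9/2) + (2/5)·(-8, -5) = (-13/2, -47/10).

(-13/2, -47/10)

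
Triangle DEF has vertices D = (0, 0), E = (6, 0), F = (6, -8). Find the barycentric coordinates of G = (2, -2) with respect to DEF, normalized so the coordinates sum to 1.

Signed area of the reference triangle: [DEF] = ½·(0·(0−(-8)) + 6·(-8−0) + 6·(0−0)) = ½·(0 − 48 + 0) = -24.
[GEF] = ½·(2·(0−(-8)) + 6·(-8−(-2)) + 6·(-2−0)) = ½·(16 − 36 − 12) = -16, so the D-coordinate is (-16)/(-24) = 2/3.
[DGF] = ½·(0·(-2−(-8)) + 2·(-8−0) + 6·(0−(-2))) = ½·(0 − 16 + 12) = -2, so the E-coordinate is 1/12.
[DEG] = ½·(0·(0−(-2)) + 6·(-2−0) + 2·(0−0)) = ½·(0 − 12 + 0) = -6, so the F-coordinate is 1/4.

(2/3, 1/12, 1/4)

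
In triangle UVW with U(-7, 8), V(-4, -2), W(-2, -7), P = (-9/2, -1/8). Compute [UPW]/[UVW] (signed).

[UVW] = ½·((-7)·(-2−(-7)) + (-4)·(-7−8) + (-2)·(8−(-2))) = ½·(-35 + 60 − 20) = 5/2.
[UPW] = ½·((-7)·(-1/8−(-7)) + (-9/2)·(-7−8) + (-2)·(8−(-1/8))) = ½·(-385/8 + 135/2 − 65/4) = 25/16, so the ratio is (25/16)/(5/2) = 5/8.

5/8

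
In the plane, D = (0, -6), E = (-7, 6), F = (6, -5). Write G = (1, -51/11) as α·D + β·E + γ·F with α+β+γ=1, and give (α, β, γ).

(7/11, 1/11, 3/11)

Signed area of the reference triangle: [DEF] = ½·(0·(6−(-5)) + (-7)·(-5−(-6)) + 6·(-6−6)) = ½·(0 − 7 − 72) = -79/2.
[GEF] = ½·(1·(6−(-5)) + (-7)·(-5−(-51/11)) + 6·(-51/11−6)) = ½·(11 + 28/11 − 702/11) = -553/22, so the D-coordinate is (-553/22)/(-79/2) = 7/11.
[DGF] = ½·(0·(-51/11−(-5)) + 1·(-5−(-6)) + 6·(-6−(-51/11))) = ½·(0 + 1 − 90/11) = -79/22, so the E-coordinate is 1/11.
[DEG] = ½·(0·(6−(-51/11)) + (-7)·(-51/11−(-6)) + 1·(-6−6)) = ½·(0 − 105/11 − 12) = -237/22, so the F-coordinate is 3/11.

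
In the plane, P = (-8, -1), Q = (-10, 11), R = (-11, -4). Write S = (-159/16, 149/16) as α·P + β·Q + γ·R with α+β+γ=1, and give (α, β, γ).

Signed area of the reference triangle: [PQR] = ½·((-8)·(11−(-4)) + (-10)·(-4−(-1)) + (-11)·(-1−11)) = ½·(-120 + 30 + 132) = 21.
[SQR] = ½·((-159/16)·(11−(-4)) + (-10)·(-4−(149/16)) + (-11)·(149/16−11)) = ½·(-2385/16 + 1065/8 + 297/16) = 21/16, so the P-coordinate is (21/16)/21 = 1/16.
[PSR] = ½·((-8)·(149/16−(-4)) + (-159/16)·(-4−(-1)) + (-11)·(-1−(149/16))) = ½·(-213/2 + 477/16 + 1815/16) = 147/8, so the Q-coordinate is 7/8.
[PQS] = ½·((-8)·(11−(149/16)) + (-10)·(149/16−(-1)) + (-159/16)·(-1−11)) = ½·(-27/2 − 825/8 + 477/4) = 21/16, so the R-coordinate is 1/16.

(1/16, 7/8, 1/16)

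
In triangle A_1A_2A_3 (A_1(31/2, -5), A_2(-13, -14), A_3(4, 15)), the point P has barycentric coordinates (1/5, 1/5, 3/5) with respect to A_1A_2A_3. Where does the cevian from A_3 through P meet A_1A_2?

(5/4, -19/2)

Line A_3P meets A_1A_2 where the A_3-coordinate vanishes; zeroing P's A_3-weight and renormalizing leaves A_1, A_2-weights 1/5 : 1/5 → (1/2, 1/2).
So Q = (1/2)·A_1 + (1/2)·A_2 = (5/4, -19/2).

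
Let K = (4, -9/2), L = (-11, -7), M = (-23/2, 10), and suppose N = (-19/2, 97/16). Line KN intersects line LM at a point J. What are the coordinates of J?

(-80/7, 53/7)

Barycentric coordinates of N with respect to KLM: (1/8, 1/8, 3/4).
On side LM the K-coordinate is zero; dropping N's K-weight 1/8 and renormalizing the remaining 1/8 : 3/4 gives weights 1/7, 6/7 on L, M.
J = (1/7)·(-11, -7) + (6/7)·(-23/2, 10) = (-80/7, 53/7).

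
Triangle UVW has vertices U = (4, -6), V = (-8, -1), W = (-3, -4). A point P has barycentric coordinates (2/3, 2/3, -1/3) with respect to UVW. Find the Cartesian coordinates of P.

P = (2/3)·U + (2/3)·V + (-1/3)·W.
x-coordinate: (2/3)·4 + (2/3)·(-8) + (-1/3)·(-3) = -5/3.
y-coordinate: (2/3)·(-6) + (2/3)·(-1) + (-1/3)·(-4) = -10/3.

(-5/3, -10/3)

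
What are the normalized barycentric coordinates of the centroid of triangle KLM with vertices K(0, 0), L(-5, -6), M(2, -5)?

(1/3, 1/3, 1/3)

The centroid is the average of the vertices, so each weight is 1/3.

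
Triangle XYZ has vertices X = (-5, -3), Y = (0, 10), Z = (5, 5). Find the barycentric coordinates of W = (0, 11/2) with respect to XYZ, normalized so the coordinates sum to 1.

Signed area of the reference triangle: [XYZ] = ½·((-5)·(10−5) + 0·(5−(-3)) + 5·(-3−10)) = ½·(-25 + 0 − 65) = -45.
[WYZ] = ½·(0·(10−5) + 0·(5−(11/2)) + 5·(11/2−10)) = ½·(0 + 0 − 45/2) = -45/4, so the X-coordinate is (-45/4)/(-45) = 1/4.
[XWZ] = ½·((-5)·(11/2−5) + 0·(5−(-3)) + 5·(-3−(11/2))) = ½·(-5/2 + 0 − 85/2) = -45/2, so the Y-coordinate is 1/2.
[XYW] = ½·((-5)·(10−(11/2)) + 0·(11/2−(-3)) + 0·(-3−10)) = ½·(-45/2 + 0 + 0) = -45/4, so the Z-coordinate is 1/4.

(1/4, 1/2, 1/4)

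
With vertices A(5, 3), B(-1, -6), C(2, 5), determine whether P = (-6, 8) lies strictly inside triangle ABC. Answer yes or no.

no

Barycentric coordinates of P: (-97/39, 7/39, 43/13).
The three coordinates are negative, positive, positive; a point is interior exactly when all three are positive.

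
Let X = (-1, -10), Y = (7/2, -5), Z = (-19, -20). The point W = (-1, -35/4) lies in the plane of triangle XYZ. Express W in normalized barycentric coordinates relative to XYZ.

Signed area of the reference triangle: [XYZ] = ½·((-1)·(-5−(-20)) + (7/2)·(-20−(-10)) + (-19)·(-10−(-5))) = ½·(-15 − 35 + 95) = 45/2.
[WYZ] = ½·((-1)·(-5−(-20)) + (7/2)·(-20−(-35/4)) + (-19)·(-35/4−(-5))) = ½·(-15 − 315/8 + 285/4) = 135/16, so the X-coordinate is (135/16)/(45/2) = 3/8.
[XWZ] = ½·((-1)·(-35/4−(-20)) + (-1)·(-20−(-10)) + (-19)·(-10−(-35/4))) = ½·(-45/4 + 10 + 95/4) = 45/4, so the Y-coordinate is 1/2.
[XYW] = ½·((-1)·(-5−(-35/4)) + (7/2)·(-35/4−(-10)) + (-1)·(-10−(-5))) = ½·(-15/4 + 35/8 + 5) = 45/16, so the Z-coordinate is 1/8.
Check: 3/8 + 1/2 + 1/8 = 1.

(3/8, 1/2, 1/8)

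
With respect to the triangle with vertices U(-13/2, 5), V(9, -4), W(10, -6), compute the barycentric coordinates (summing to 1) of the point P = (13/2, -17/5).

(1/5, 1/5, 3/5)

Signed area of the reference triangle: [UVW] = ½·((-13/2)·(-4−(-6)) + 9·(-6−5) + 10·(5−(-4))) = ½·(-13 − 99 + 90) = -11.
[PVW] = ½·((13/2)·(-4−(-6)) + 9·(-6−(-17/5)) + 10·(-17/5−(-4))) = ½·(13 − 117/5 + 6) = -11/5, so the U-coordinate is (-11/5)/(-11) = 1/5.
[UPW] = ½·((-13/2)·(-17/5−(-6)) + (13/2)·(-6−5) + 10·(5−(-17/5))) = ½·(-169/10 − 143/2 + 84) = -11/5, so the V-coordinate is 1/5.
[UVP] = ½·((-13/2)·(-4−(-17/5)) + 9·(-17/5−5) + (13/2)·(5−(-4))) = ½·(39/10 − 378/5 + 117/2) = -33/5, so the W-coordinate is 3/5.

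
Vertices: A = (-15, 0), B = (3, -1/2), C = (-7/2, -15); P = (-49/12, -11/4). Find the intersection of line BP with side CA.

Barycentric coordinates of P with respect to ABC: (1/3, 1/2, 1/6).
On side CA the B-coordinate is zero; dropping P's B-weight 1/2 and renormalizing the remaining 1/6 : 1/3 gives weights 1/3, 2/3 on C, A.
Q = (1/3)·(-7/2, -15) + (2/3)·(-15, 0) = (-67/6, -5).

(-67/6, -5)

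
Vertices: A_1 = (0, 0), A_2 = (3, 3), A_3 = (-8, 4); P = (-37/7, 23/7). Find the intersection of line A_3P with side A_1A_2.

Barycentric coordinates of P with respect to A_1A_2A_3: (1/7, 1/7, 5/7).
On side A_1A_2 the A_3-coordinate is zero; dropping P's A_3-weight 5/7 and renormalizing the remaining 1/7 : 1/7 gives weights 1/2, 1/2 on A_1, A_2.
Q = (1/2)·(0, 0) + (1/2)·(3, 3) = (3/2, 3/2).

(3/2, 3/2)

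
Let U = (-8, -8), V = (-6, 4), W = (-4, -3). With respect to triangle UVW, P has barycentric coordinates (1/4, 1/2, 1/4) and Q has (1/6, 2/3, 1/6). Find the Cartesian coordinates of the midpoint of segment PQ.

Barycentric coordinates of the midpoint are the average: (5/24, 7/12, 5/24).
Converting: (5/24)·U + (7/12)·V + (5/24)·W = (-6, 1/24).

(-6, 1/24)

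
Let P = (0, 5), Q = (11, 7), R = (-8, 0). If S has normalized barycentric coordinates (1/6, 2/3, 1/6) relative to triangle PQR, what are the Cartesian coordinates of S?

(6, 11/2)

S = (1/6)·P + (2/3)·Q + (1/6)·R.
x-coordinate: (1/6)·0 + (2/3)·11 + (1/6)·(-8) = 6.
y-coordinate: (1/6)·5 + (2/3)·7 + (1/6)·0 = 11/2.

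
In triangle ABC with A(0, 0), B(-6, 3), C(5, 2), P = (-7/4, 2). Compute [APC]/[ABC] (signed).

[ABC] = ½·(0·(3−2) + (-6)·(2−0) + 5·(0−3)) = ½·(0 − 12 − 15) = -27/2.
[APC] = ½·(0·(2−2) + (-7/4)·(2−0) + 5·(0−2)) = ½·(0 − 7/2 − 10) = -27/4, so the ratio is (-27/4)/(-27/2) = 1/2.

1/2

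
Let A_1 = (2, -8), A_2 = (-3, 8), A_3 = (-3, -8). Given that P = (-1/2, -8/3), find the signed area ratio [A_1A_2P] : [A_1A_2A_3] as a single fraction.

[A_1A_2A_3] = ½·(2·(8−(-8)) + (-3)·(-8−(-8)) + (-3)·(-8−8)) = ½·(32 + 0 + 48) = 40.
[A_1A_2P] = ½·(2·(8−(-8/3)) + (-3)·(-8/3−(-8)) + (-1/2)·(-8−8)) = ½·(64/3 − 16 + 8) = 20/3, so the ratio is (20/3)/40 = 1/6.

1/6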